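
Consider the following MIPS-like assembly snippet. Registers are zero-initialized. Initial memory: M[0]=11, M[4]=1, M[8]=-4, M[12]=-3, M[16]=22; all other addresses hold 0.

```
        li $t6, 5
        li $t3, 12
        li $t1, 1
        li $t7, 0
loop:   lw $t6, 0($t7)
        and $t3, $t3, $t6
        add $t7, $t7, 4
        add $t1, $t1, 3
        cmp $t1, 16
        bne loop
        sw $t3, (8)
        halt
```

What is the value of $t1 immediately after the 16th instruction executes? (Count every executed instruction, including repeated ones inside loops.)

7

$t6=5
$t3=12
$t1=1
$t7=0
$t6=M[0]=11
$t3=12&11=8
$t7=0+4=4
$t1=1+3=4
cmp $t1, 16  (cmp 4,16)
bne loop: taken
$t6=M[4]=1
$t3=8&1=0
$t7=4+4=8
$t1=4+3=7
cmp $t1, 16  (cmp 7,16)
bne loop: taken
After step 16: $t1 = 7.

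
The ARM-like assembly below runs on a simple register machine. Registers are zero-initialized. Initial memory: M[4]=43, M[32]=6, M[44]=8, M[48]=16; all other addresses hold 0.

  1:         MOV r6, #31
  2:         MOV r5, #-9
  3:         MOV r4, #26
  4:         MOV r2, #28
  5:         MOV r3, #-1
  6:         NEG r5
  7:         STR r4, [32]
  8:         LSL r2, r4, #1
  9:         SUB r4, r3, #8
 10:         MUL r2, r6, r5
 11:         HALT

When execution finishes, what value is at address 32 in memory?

r6=31
r5=-9
r4=26
r2=28
r3=-1
r5=-(-9)=9
STR r4, [32] → M[32]=26
r2=26<<1=52
r4=(-1)-8=-9
r2=31*9=279
halt.

26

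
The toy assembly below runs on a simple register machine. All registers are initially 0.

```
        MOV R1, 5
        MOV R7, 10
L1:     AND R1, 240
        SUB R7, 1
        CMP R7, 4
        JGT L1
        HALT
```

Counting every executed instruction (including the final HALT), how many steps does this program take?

after MOV R1, 5: R1=5
after MOV R7, 10: R7=10
after AND R1, 240: R1=5&240=0
after SUB R7, 1: R7=10-1=9
CMP R7, 4  (cmp 9,4)
JGT L1: taken
after AND R1, 240: R1=0&240=0
after SUB R7, 1: R7=9-1=8
CMP R7, 4  (cmp 8,4)
JGT L1: taken
after AND R1, 240: R1=0&240=0
after SUB R7, 1: R7=8-1=7
CMP R7, 4  (cmp 7,4)
JGT L1: taken
after AND R1, 240: R1=0&240=0
after SUB R7, 1: R7=7-1=6
CMP R7, 4  (cmp 6,4)
JGT L1: taken
after AND R1, 240: R1=0&240=0
after SUB R7, 1: R7=6-1=5
CMP R7, 4  (cmp 5,4)
JGT L1: taken
after AND R1, 240: R1=0&240=0
after SUB R7, 1: R7=5-1=4
CMP R7, 4  (cmp 4,4)
JGT L1: not taken
halt.
Total executed instructions: 27.

27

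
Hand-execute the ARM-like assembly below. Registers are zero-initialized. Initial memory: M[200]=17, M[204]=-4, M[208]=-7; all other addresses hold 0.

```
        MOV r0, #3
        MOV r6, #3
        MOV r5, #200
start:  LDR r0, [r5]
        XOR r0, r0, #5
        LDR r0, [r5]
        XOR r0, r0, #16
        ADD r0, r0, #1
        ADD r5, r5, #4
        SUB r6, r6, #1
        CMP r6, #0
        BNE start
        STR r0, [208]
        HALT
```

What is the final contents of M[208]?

-22

MOV r0, #3 → r0=3
MOV r6, #3 → r6=3
MOV r5, #200 → r5=200
LDR r0, [r5] → r0=M[200]=17
XOR r0, r0, #5 → r0=17^5=20
LDR r0, [r5] → r0=M[200]=17
XOR r0, r0, #16 → r0=17^16=1
ADD r0, r0, #1 → r0=1+1=2
ADD r5, r5, #4 → r5=200+4=204
SUB r6, r6, #1 → r6=3-1=2
CMP r6, #0  (cmp 2,0)
BNE start: taken
LDR r0, [r5] → r0=M[204]=-4
XOR r0, r0, #5 → r0=(-4)^5=-7
LDR r0, [r5] → r0=M[204]=-4
XOR r0, r0, #16 → r0=(-4)^16=-20
ADD r0, r0, #1 → r0=(-20)+1=-19
ADD r5, r5, #4 → r5=204+4=208
SUB r6, r6, #1 → r6=2-1=1
CMP r6, #0  (cmp 1,0)
BNE start: taken
LDR r0, [r5] → r0=M[208]=-7
XOR r0, r0, #5 → r0=(-7)^5=-4
LDR r0, [r5] → r0=M[208]=-7
XOR r0, r0, #16 → r0=(-7)^16=-23
ADD r0, r0, #1 → r0=(-23)+1=-22
ADD r5, r5, #4 → r5=208+4=212
SUB r6, r6, #1 → r6=1-1=0
CMP r6, #0  (cmp 0,0)
BNE start: not taken
STR r0, [208] → M[208]=-22
halt.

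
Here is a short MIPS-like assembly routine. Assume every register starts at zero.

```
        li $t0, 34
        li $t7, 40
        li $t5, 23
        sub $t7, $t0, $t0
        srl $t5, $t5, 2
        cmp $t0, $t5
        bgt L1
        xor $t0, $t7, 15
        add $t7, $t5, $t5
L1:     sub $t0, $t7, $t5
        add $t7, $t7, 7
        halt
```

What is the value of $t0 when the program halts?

-5

$t0=34
$t7=40
$t5=23
$t7=34-34=0
$t5=23>>2=5
cmp $t0, $t5  (cmp 34,5)
bgt L1: taken
$t0=0-5=-5
$t7=0+7=7
halt.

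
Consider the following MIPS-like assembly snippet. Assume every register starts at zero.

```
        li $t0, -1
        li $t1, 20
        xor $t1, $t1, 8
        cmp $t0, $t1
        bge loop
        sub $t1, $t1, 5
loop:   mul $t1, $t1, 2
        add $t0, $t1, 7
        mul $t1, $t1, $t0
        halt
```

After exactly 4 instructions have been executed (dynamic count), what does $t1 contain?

28

after li $t0, -1: $t0=-1
after li $t1, 20: $t1=20
after xor $t1, $t1, 8: $t1=20^8=28
cmp $t0, $t1  (cmp -1,28)
After step 4: $t1 = 28.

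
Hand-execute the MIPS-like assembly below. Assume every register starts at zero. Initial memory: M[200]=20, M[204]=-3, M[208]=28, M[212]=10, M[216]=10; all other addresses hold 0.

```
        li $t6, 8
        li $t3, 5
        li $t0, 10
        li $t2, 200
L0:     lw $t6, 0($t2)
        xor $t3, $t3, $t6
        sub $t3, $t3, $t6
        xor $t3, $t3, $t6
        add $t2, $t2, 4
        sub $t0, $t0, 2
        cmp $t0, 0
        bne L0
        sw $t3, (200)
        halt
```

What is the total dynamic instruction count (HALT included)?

46

$t6=8
$t3=5
$t0=10
$t2=200
$t6=M[200]=20
$t3=5^20=17
$t3=17-20=-3
$t3=(-3)^20=-23
$t2=200+4=204
$t0=10-2=8
cmp $t0, 0  (cmp 8,0)
bne L0: taken
$t6=M[204]=-3
$t3=(-23)^(-3)=20
$t3=20-(-3)=23
$t3=23^(-3)=-22
$t2=204+4=208
$t0=8-2=6
cmp $t0, 0  (cmp 6,0)
bne L0: taken
$t6=M[208]=28
$t3=(-22)^28=-10
$t3=(-10)-28=-38
$t3=(-38)^28=-58
$t2=208+4=212
$t0=6-2=4
cmp $t0, 0  (cmp 4,0)
bne L0: taken
$t6=M[212]=10
$t3=(-58)^10=-52
$t3=(-52)-10=-62
$t3=(-62)^10=-56
$t2=212+4=216
$t0=4-2=2
cmp $t0, 0  (cmp 2,0)
bne L0: taken
$t6=M[216]=10
$t3=(-56)^10=-62
$t3=(-62)-10=-72
$t3=(-72)^10=-78
$t2=216+4=220
$t0=2-2=0
cmp $t0, 0  (cmp 0,0)
bne L0: not taken
sw $t3, (200) → M[200]=-78
halt.
Total executed instructions: 46.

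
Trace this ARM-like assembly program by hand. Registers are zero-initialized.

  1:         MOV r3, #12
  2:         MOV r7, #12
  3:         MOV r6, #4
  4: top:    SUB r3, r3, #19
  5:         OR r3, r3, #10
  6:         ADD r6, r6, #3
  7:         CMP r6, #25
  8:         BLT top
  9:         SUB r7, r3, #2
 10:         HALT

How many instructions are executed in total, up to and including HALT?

40

MOV r3, #12 → r3=12
MOV r7, #12 → r7=12
MOV r6, #4 → r6=4
SUB r3, r3, #19 → r3=12-19=-7
OR r3, r3, #10 → r3=(-7)|10=-5
ADD r6, r6, #3 → r6=4+3=7
CMP r6, #25  (cmp 7,25)
BLT top: taken
SUB r3, r3, #19 → r3=(-5)-19=-24
OR r3, r3, #10 → r3=(-24)|10=-22
ADD r6, r6, #3 → r6=7+3=10
CMP r6, #25  (cmp 10,25)
BLT top: taken
SUB r3, r3, #19 → r3=(-22)-19=-41
OR r3, r3, #10 → r3=(-41)|10=-33
ADD r6, r6, #3 → r6=10+3=13
CMP r6, #25  (cmp 13,25)
BLT top: taken
SUB r3, r3, #19 → r3=(-33)-19=-52
OR r3, r3, #10 → r3=(-52)|10=-50
ADD r6, r6, #3 → r6=13+3=16
CMP r6, #25  (cmp 16,25)
BLT top: taken
SUB r3, r3, #19 → r3=(-50)-19=-69
OR r3, r3, #10 → r3=(-69)|10=-69
ADD r6, r6, #3 → r6=16+3=19
CMP r6, #25  (cmp 19,25)
BLT top: taken
SUB r3, r3, #19 → r3=(-69)-19=-88
OR r3, r3, #10 → r3=(-88)|10=-86
ADD r6, r6, #3 → r6=19+3=22
CMP r6, #25  (cmp 22,25)
BLT top: taken
SUB r3, r3, #19 → r3=(-86)-19=-105
OR r3, r3, #10 → r3=(-105)|10=-97
ADD r6, r6, #3 → r6=22+3=25
CMP r6, #25  (cmp 25,25)
BLT top: not taken
SUB r7, r3, #2 → r7=(-97)-2=-99
halt.
Total executed instructions: 40.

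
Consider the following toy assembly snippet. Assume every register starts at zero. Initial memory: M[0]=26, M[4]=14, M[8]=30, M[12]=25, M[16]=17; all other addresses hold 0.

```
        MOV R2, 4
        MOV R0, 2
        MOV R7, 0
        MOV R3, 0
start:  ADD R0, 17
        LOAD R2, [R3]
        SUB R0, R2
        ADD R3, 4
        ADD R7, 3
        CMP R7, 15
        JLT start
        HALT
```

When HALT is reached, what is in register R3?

MOV R2, 4 → R2=4
MOV R0, 2 → R0=2
MOV R7, 0 → R7=0
MOV R3, 0 → R3=0
ADD R0, 17 → R0=2+17=19
LOAD R2, [R3] → R2=M[0]=26
SUB R0, R2 → R0=19-26=-7
ADD R3, 4 → R3=0+4=4
ADD R7, 3 → R7=0+3=3
CMP R7, 15  (cmp 3,15)
JLT start: taken
ADD R0, 17 → R0=(-7)+17=10
LOAD R2, [R3] → R2=M[4]=14
SUB R0, R2 → R0=10-14=-4
ADD R3, 4 → R3=4+4=8
ADD R7, 3 → R7=3+3=6
CMP R7, 15  (cmp 6,15)
JLT start: taken
ADD R0, 17 → R0=(-4)+17=13
LOAD R2, [R3] → R2=M[8]=30
SUB R0, R2 → R0=13-30=-17
ADD R3, 4 → R3=8+4=12
ADD R7, 3 → R7=6+3=9
CMP R7, 15  (cmp 9,15)
JLT start: taken
ADD R0, 17 → R0=(-17)+17=0
LOAD R2, [R3] → R2=M[12]=25
SUB R0, R2 → R0=0-25=-25
ADD R3, 4 → R3=12+4=16
ADD R7, 3 → R7=9+3=12
CMP R7, 15  (cmp 12,15)
JLT start: taken
ADD R0, 17 → R0=(-25)+17=-8
LOAD R2, [R3] → R2=M[16]=17
SUB R0, R2 → R0=(-8)-17=-25
ADD R3, 4 → R3=16+4=20
ADD R7, 3 → R7=12+3=15
CMP R7, 15  (cmp 15,15)
JLT start: not taken
halt.

20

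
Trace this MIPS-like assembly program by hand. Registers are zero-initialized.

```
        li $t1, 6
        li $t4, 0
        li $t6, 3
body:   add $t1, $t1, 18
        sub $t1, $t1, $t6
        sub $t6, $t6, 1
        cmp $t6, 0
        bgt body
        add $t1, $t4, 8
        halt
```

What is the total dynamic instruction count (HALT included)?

$t1=6
$t4=0
$t6=3
$t1=6+18=24
$t1=24-3=21
$t6=3-1=2
cmp $t6, 0  (cmp 2,0)
bgt body: taken
$t1=21+18=39
$t1=39-2=37
$t6=2-1=1
cmp $t6, 0  (cmp 1,0)
bgt body: taken
$t1=37+18=55
$t1=55-1=54
$t6=1-1=0
cmp $t6, 0  (cmp 0,0)
bgt body: not taken
$t1=0+8=8
halt.
Total executed instructions: 20.

20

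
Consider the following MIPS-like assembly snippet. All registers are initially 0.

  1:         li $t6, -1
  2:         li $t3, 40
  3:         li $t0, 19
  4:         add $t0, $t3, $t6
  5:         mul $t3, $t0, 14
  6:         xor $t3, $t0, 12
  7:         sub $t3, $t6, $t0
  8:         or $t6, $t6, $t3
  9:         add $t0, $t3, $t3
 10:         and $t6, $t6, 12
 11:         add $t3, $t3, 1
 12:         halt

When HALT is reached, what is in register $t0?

after li $t6, -1: $t6=-1
after li $t3, 40: $t3=40
after li $t0, 19: $t0=19
after add $t0, $t3, $t6: $t0=40+(-1)=39
after mul $t3, $t0, 14: $t3=39*14=546
after xor $t3, $t0, 12: $t3=39^12=43
after sub $t3, $t6, $t0: $t3=(-1)-39=-40
after or $t6, $t6, $t3: $t6=(-1)|(-40)=-1
after add $t0, $t3, $t3: $t0=(-40)+(-40)=-80
after and $t6, $t6, 12: $t6=(-1)&12=12
after add $t3, $t3, 1: $t3=(-40)+1=-39
halt.

-80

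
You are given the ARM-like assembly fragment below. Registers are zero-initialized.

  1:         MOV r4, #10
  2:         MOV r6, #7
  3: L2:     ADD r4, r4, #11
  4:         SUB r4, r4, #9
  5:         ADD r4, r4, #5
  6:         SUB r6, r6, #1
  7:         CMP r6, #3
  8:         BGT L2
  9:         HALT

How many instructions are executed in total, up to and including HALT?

MOV r4, #10 → r4=10
MOV r6, #7 → r6=7
ADD r4, r4, #11 → r4=10+11=21
SUB r4, r4, #9 → r4=21-9=12
ADD r4, r4, #5 → r4=12+5=17
SUB r6, r6, #1 → r6=7-1=6
CMP r6, #3  (cmp 6,3)
BGT L2: taken
ADD r4, r4, #11 → r4=17+11=28
SUB r4, r4, #9 → r4=28-9=19
ADD r4, r4, #5 → r4=19+5=24
SUB r6, r6, #1 → r6=6-1=5
CMP r6, #3  (cmp 5,3)
BGT L2: taken
ADD r4, r4, #11 → r4=24+11=35
SUB r4, r4, #9 → r4=35-9=26
ADD r4, r4, #5 → r4=26+5=31
SUB r6, r6, #1 → r6=5-1=4
CMP r6, #3  (cmp 4,3)
BGT L2: taken
ADD r4, r4, #11 → r4=31+11=42
SUB r4, r4, #9 → r4=42-9=33
ADD r4, r4, #5 → r4=33+5=38
SUB r6, r6, #1 → r6=4-1=3
CMP r6, #3  (cmp 3,3)
BGT L2: not taken
halt.
Total executed instructions: 27.

27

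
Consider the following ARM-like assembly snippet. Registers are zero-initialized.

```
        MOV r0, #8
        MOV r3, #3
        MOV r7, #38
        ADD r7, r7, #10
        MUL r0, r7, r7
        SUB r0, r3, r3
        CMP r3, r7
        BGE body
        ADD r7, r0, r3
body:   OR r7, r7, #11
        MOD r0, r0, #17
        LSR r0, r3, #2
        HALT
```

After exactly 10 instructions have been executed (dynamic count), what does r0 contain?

r0=8
r3=3
r7=38
r7=38+10=48
r0=48*48=2304
r0=3-3=0
CMP r3, r7  (cmp 3,48)
BGE body: not taken
r7=0+3=3
r7=3|11=11
After step 10: r0 = 0.

0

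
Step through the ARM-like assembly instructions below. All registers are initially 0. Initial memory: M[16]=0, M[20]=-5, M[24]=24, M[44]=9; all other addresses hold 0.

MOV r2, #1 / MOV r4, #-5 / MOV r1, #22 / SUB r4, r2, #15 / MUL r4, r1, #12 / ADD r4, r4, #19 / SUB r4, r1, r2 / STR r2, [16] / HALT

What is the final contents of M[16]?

1

MOV r2, #1 → r2=1
MOV r4, #-5 → r4=-5
MOV r1, #22 → r1=22
SUB r4, r2, #15 → r4=1-15=-14
MUL r4, r1, #12 → r4=22*12=264
ADD r4, r4, #19 → r4=264+19=283
SUB r4, r1, r2 → r4=22-1=21
STR r2, [16] → M[16]=1
halt.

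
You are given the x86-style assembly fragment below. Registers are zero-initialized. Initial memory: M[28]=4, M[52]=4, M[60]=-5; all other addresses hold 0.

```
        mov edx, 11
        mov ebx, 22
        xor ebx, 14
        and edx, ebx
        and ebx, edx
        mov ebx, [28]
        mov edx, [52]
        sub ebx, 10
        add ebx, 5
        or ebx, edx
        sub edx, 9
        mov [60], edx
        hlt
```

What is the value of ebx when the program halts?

-1

after mov edx, 11: edx=11
after mov ebx, 22: ebx=22
after xor ebx, 14: ebx=22^14=24
after and edx, ebx: edx=11&24=8
after and ebx, edx: ebx=24&8=8
after mov ebx, [28]: ebx=M[28]=4
after mov edx, [52]: edx=M[52]=4
after sub ebx, 10: ebx=4-10=-6
after add ebx, 5: ebx=(-6)+5=-1
after or ebx, edx: ebx=(-1)|4=-1
after sub edx, 9: edx=4-9=-5
mov [60], edx → M[60]=-5
halt.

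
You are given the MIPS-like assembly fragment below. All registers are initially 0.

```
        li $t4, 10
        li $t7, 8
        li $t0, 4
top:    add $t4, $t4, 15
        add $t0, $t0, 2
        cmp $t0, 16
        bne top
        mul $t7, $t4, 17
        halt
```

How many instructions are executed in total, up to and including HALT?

29

li $t4, 10 → $t4=10
li $t7, 8 → $t7=8
li $t0, 4 → $t0=4
add $t4, $t4, 15 → $t4=10+15=25
add $t0, $t0, 2 → $t0=4+2=6
cmp $t0, 16  (cmp 6,16)
bne top: taken
add $t4, $t4, 15 → $t4=25+15=40
add $t0, $t0, 2 → $t0=6+2=8
cmp $t0, 16  (cmp 8,16)
bne top: taken
add $t4, $t4, 15 → $t4=40+15=55
add $t0, $t0, 2 → $t0=8+2=10
cmp $t0, 16  (cmp 10,16)
bne top: taken
add $t4, $t4, 15 → $t4=55+15=70
add $t0, $t0, 2 → $t0=10+2=12
cmp $t0, 16  (cmp 12,16)
bne top: taken
add $t4, $t4, 15 → $t4=70+15=85
add $t0, $t0, 2 → $t0=12+2=14
cmp $t0, 16  (cmp 14,16)
bne top: taken
add $t4, $t4, 15 → $t4=85+15=100
add $t0, $t0, 2 → $t0=14+2=16
cmp $t0, 16  (cmp 16,16)
bne top: not taken
mul $t7, $t4, 17 → $t7=100*17=1700
halt.
Total executed instructions: 29.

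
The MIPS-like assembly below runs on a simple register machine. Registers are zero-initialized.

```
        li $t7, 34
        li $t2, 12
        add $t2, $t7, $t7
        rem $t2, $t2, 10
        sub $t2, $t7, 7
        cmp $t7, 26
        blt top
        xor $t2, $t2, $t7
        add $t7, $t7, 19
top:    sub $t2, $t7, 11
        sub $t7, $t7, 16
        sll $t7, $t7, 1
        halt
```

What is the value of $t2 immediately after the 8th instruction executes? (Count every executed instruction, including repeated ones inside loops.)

57

li $t7, 34 → $t7=34
li $t2, 12 → $t2=12
add $t2, $t7, $t7 → $t2=34+34=68
rem $t2, $t2, 10 → $t2=68%10=8
sub $t2, $t7, 7 → $t2=34-7=27
cmp $t7, 26  (cmp 34,26)
blt top: not taken
xor $t2, $t2, $t7 → $t2=27^34=57
After step 8: $t2 = 57.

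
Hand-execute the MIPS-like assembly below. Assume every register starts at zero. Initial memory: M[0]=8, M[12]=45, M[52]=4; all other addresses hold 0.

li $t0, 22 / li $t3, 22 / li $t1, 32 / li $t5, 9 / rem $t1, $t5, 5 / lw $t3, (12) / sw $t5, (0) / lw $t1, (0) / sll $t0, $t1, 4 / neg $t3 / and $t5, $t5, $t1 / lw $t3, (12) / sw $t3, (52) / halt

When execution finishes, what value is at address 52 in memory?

45

li $t0, 22 → $t0=22
li $t3, 22 → $t3=22
li $t1, 32 → $t1=32
li $t5, 9 → $t5=9
rem $t1, $t5, 5 → $t1=9%5=4
lw $t3, (12) → $t3=M[12]=45
sw $t5, (0) → M[0]=9
lw $t1, (0) → $t1=M[0]=9
sll $t0, $t1, 4 → $t0=9<<4=144
neg $t3 → $t3=-(45)=-45
and $t5, $t5, $t1 → $t5=9&9=9
lw $t3, (12) → $t3=M[12]=45
sw $t3, (52) → M[52]=45
halt.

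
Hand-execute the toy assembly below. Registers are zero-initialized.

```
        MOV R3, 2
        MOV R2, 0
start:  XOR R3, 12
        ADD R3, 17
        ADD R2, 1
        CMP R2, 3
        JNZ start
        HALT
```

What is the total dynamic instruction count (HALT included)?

18

R3=2
R2=0
R3=2^12=14
R3=14+17=31
R2=0+1=1
CMP R2, 3  (cmp 1,3)
JNZ start: taken
R3=31^12=19
R3=19+17=36
R2=1+1=2
CMP R2, 3  (cmp 2,3)
JNZ start: taken
R3=36^12=40
R3=40+17=57
R2=2+1=3
CMP R2, 3  (cmp 3,3)
JNZ start: not taken
halt.
Total executed instructions: 18.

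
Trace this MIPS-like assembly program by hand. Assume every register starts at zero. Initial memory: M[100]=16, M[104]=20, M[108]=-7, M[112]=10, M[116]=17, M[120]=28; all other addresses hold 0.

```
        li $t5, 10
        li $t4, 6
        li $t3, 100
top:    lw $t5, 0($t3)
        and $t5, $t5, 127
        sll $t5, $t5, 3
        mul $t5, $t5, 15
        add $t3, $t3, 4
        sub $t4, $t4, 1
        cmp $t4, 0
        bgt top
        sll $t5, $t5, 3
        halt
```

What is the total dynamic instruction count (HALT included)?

li $t5, 10 → $t5=10
li $t4, 6 → $t4=6
li $t3, 100 → $t3=100
lw $t5, 0($t3) → $t5=M[100]=16
and $t5, $t5, 127 → $t5=16&127=16
sll $t5, $t5, 3 → $t5=16<<3=128
mul $t5, $t5, 15 → $t5=128*15=1920
add $t3, $t3, 4 → $t3=100+4=104
sub $t4, $t4, 1 → $t4=6-1=5
cmp $t4, 0  (cmp 5,0)
bgt top: taken
lw $t5, 0($t3) → $t5=M[104]=20
and $t5, $t5, 127 → $t5=20&127=20
sll $t5, $t5, 3 → $t5=20<<3=160
mul $t5, $t5, 15 → $t5=160*15=2400
add $t3, $t3, 4 → $t3=104+4=108
sub $t4, $t4, 1 → $t4=5-1=4
cmp $t4, 0  (cmp 4,0)
bgt top: taken
lw $t5, 0($t3) → $t5=M[108]=-7
and $t5, $t5, 127 → $t5=(-7)&127=121
sll $t5, $t5, 3 → $t5=121<<3=968
mul $t5, $t5, 15 → $t5=968*15=14520
add $t3, $t3, 4 → $t3=108+4=112
sub $t4, $t4, 1 → $t4=4-1=3
cmp $t4, 0  (cmp 3,0)
bgt top: taken
lw $t5, 0($t3) → $t5=M[112]=10
and $t5, $t5, 127 → $t5=10&127=10
sll $t5, $t5, 3 → $t5=10<<3=80
mul $t5, $t5, 15 → $t5=80*15=1200
add $t3, $t3, 4 → $t3=112+4=116
sub $t4, $t4, 1 → $t4=3-1=2
cmp $t4, 0  (cmp 2,0)
bgt top: taken
lw $t5, 0($t3) → $t5=M[116]=17
and $t5, $t5, 127 → $t5=17&127=17
sll $t5, $t5, 3 → $t5=17<<3=136
mul $t5, $t5, 15 → $t5=136*15=2040
add $t3, $t3, 4 → $t3=116+4=120
sub $t4, $t4, 1 → $t4=2-1=1
cmp $t4, 0  (cmp 1,0)
bgt top: taken
lw $t5, 0($t3) → $t5=M[120]=28
and $t5, $t5, 127 → $t5=28&127=28
sll $t5, $t5, 3 → $t5=28<<3=224
mul $t5, $t5, 15 → $t5=224*15=3360
add $t3, $t3, 4 → $t3=120+4=124
sub $t4, $t4, 1 → $t4=1-1=0
cmp $t4, 0  (cmp 0,0)
bgt top: not taken
sll $t5, $t5, 3 → $t5=3360<<3=26880
halt.
Total executed instructions: 53.

53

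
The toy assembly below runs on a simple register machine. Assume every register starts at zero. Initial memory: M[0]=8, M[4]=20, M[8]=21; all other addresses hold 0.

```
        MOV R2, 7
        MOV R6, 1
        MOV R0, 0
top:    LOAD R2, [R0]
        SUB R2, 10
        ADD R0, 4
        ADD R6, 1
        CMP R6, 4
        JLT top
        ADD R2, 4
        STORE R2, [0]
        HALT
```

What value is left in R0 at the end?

R2=7
R6=1
R0=0
R2=M[0]=8
R2=8-10=-2
R0=0+4=4
R6=1+1=2
CMP R6, 4  (cmp 2,4)
JLT top: taken
R2=M[4]=20
R2=20-10=10
R0=4+4=8
R6=2+1=3
CMP R6, 4  (cmp 3,4)
JLT top: taken
R2=M[8]=21
R2=21-10=11
R0=8+4=12
R6=3+1=4
CMP R6, 4  (cmp 4,4)
JLT top: not taken
R2=11+4=15
STORE R2, [0] → M[0]=15
halt.

12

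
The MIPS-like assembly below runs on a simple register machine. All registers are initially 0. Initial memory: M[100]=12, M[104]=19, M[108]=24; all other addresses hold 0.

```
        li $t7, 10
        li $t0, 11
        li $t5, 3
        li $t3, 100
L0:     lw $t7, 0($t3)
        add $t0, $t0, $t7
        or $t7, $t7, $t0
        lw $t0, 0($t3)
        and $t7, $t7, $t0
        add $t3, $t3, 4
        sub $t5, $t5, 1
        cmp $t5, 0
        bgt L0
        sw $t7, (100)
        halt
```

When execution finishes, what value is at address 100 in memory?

24

$t7=10
$t0=11
$t5=3
$t3=100
$t7=M[100]=12
$t0=11+12=23
$t7=12|23=31
$t0=M[100]=12
$t7=31&12=12
$t3=100+4=104
$t5=3-1=2
cmp $t5, 0  (cmp 2,0)
bgt L0: taken
$t7=M[104]=19
$t0=12+19=31
$t7=19|31=31
$t0=M[104]=19
$t7=31&19=19
$t3=104+4=108
$t5=2-1=1
cmp $t5, 0  (cmp 1,0)
bgt L0: taken
$t7=M[108]=24
$t0=19+24=43
$t7=24|43=59
$t0=M[108]=24
$t7=59&24=24
$t3=108+4=112
$t5=1-1=0
cmp $t5, 0  (cmp 0,0)
bgt L0: not taken
sw $t7, (100) → M[100]=24
halt.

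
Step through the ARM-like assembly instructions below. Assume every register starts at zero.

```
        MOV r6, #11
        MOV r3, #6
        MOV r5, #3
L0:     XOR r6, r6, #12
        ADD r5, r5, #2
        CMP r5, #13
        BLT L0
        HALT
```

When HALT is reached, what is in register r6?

7

after MOV r6, #11: r6=11
after MOV r3, #6: r3=6
after MOV r5, #3: r5=3
after XOR r6, r6, #12: r6=11^12=7
after ADD r5, r5, #2: r5=3+2=5
CMP r5, #13  (cmp 5,13)
BLT L0: taken
after XOR r6, r6, #12: r6=7^12=11
after ADD r5, r5, #2: r5=5+2=7
CMP r5, #13  (cmp 7,13)
BLT L0: taken
after XOR r6, r6, #12: r6=11^12=7
after ADD r5, r5, #2: r5=7+2=9
CMP r5, #13  (cmp 9,13)
BLT L0: taken
after XOR r6, r6, #12: r6=7^12=11
after ADD r5, r5, #2: r5=9+2=11
CMP r5, #13  (cmp 11,13)
BLT L0: taken
after XOR r6, r6, #12: r6=11^12=7
after ADD r5, r5, #2: r5=11+2=13
CMP r5, #13  (cmp 13,13)
BLT L0: not taken
halt.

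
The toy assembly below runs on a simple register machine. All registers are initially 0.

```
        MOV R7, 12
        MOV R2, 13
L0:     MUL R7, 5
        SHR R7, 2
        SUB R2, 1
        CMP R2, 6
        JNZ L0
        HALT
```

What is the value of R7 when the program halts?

51

after MOV R7, 12: R7=12
after MOV R2, 13: R2=13
after MUL R7, 5: R7=12*5=60
after SHR R7, 2: R7=60>>2=15
after SUB R2, 1: R2=13-1=12
CMP R2, 6  (cmp 12,6)
JNZ L0: taken
after MUL R7, 5: R7=15*5=75
after SHR R7, 2: R7=75>>2=18
after SUB R2, 1: R2=12-1=11
CMP R2, 6  (cmp 11,6)
JNZ L0: taken
after MUL R7, 5: R7=18*5=90
after SHR R7, 2: R7=90>>2=22
after SUB R2, 1: R2=11-1=10
CMP R2, 6  (cmp 10,6)
JNZ L0: taken
after MUL R7, 5: R7=22*5=110
after SHR R7, 2: R7=110>>2=27
after SUB R2, 1: R2=10-1=9
CMP R2, 6  (cmp 9,6)
JNZ L0: taken
after MUL R7, 5: R7=27*5=135
after SHR R7, 2: R7=135>>2=33
after SUB R2, 1: R2=9-1=8
CMP R2, 6  (cmp 8,6)
JNZ L0: taken
after MUL R7, 5: R7=33*5=165
after SHR R7, 2: R7=165>>2=41
after SUB R2, 1: R2=8-1=7
CMP R2, 6  (cmp 7,6)
JNZ L0: taken
after MUL R7, 5: R7=41*5=205
after SHR R7, 2: R7=205>>2=51
after SUB R2, 1: R2=7-1=6
CMP R2, 6  (cmp 6,6)
JNZ L0: not taken
halt.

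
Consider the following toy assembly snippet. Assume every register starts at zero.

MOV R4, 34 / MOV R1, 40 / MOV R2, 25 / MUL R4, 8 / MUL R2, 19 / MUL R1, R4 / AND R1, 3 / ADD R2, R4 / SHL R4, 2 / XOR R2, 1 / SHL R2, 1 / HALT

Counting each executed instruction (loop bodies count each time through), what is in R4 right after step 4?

MOV R4, 34 → R4=34
MOV R1, 40 → R1=40
MOV R2, 25 → R2=25
MUL R4, 8 → R4=34*8=272
After step 4: R4 = 272.

272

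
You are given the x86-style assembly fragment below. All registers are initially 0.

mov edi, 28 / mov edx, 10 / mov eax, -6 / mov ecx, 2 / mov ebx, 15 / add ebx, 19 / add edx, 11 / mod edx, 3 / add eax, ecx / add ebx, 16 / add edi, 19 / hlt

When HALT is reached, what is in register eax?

-4

edi=28
edx=10
eax=-6
ecx=2
ebx=15
ebx=15+19=34
edx=10+11=21
edx=21%3=0
eax=(-6)+2=-4
ebx=34+16=50
edi=28+19=47
halt.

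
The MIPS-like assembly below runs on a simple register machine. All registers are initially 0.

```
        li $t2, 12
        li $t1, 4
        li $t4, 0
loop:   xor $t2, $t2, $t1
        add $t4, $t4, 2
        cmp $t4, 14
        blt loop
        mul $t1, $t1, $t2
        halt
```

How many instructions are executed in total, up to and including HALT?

$t2=12
$t1=4
$t4=0
$t2=12^4=8
$t4=0+2=2
cmp $t4, 14  (cmp 2,14)
blt loop: taken
$t2=8^4=12
$t4=2+2=4
cmp $t4, 14  (cmp 4,14)
blt loop: taken
$t2=12^4=8
$t4=4+2=6
cmp $t4, 14  (cmp 6,14)
blt loop: taken
$t2=8^4=12
$t4=6+2=8
cmp $t4, 14  (cmp 8,14)
blt loop: taken
$t2=12^4=8
$t4=8+2=10
cmp $t4, 14  (cmp 10,14)
blt loop: taken
$t2=8^4=12
$t4=10+2=12
cmp $t4, 14  (cmp 12,14)
blt loop: taken
$t2=12^4=8
$t4=12+2=14
cmp $t4, 14  (cmp 14,14)
blt loop: not taken
$t1=4*8=32
halt.
Total executed instructions: 33.

33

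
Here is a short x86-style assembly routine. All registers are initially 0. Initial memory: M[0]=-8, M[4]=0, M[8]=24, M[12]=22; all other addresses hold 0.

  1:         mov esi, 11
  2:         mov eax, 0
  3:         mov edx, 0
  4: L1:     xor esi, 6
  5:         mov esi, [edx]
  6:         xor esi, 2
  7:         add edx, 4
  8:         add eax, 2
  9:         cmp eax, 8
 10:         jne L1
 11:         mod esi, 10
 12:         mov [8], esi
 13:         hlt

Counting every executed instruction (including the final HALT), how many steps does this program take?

mov esi, 11 → esi=11
mov eax, 0 → eax=0
mov edx, 0 → edx=0
xor esi, 6 → esi=11^6=13
mov esi, [edx] → esi=M[0]=-8
xor esi, 2 → esi=(-8)^2=-6
add edx, 4 → edx=0+4=4
add eax, 2 → eax=0+2=2
cmp eax, 8  (cmp 2,8)
jne L1: taken
xor esi, 6 → esi=(-6)^6=-4
mov esi, [edx] → esi=M[4]=0
xor esi, 2 → esi=0^2=2
add edx, 4 → edx=4+4=8
add eax, 2 → eax=2+2=4
cmp eax, 8  (cmp 4,8)
jne L1: taken
xor esi, 6 → esi=2^6=4
mov esi, [edx] → esi=M[8]=24
xor esi, 2 → esi=24^2=26
add edx, 4 → edx=8+4=12
add eax, 2 → eax=4+2=6
cmp eax, 8  (cmp 6,8)
jne L1: taken
xor esi, 6 → esi=26^6=28
mov esi, [edx] → esi=M[12]=22
xor esi, 2 → esi=22^2=20
add edx, 4 → edx=12+4=16
add eax, 2 → eax=6+2=8
cmp eax, 8  (cmp 8,8)
jne L1: not taken
mod esi, 10 → esi=20%10=0
mov [8], esi → M[8]=0
halt.
Total executed instructions: 34.

34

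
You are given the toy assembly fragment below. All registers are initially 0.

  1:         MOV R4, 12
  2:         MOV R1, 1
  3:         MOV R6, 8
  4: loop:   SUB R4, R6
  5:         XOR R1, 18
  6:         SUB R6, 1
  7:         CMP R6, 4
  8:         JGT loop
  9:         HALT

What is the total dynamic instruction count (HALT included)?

MOV R4, 12 → R4=12
MOV R1, 1 → R1=1
MOV R6, 8 → R6=8
SUB R4, R6 → R4=12-8=4
XOR R1, 18 → R1=1^18=19
SUB R6, 1 → R6=8-1=7
CMP R6, 4  (cmp 7,4)
JGT loop: taken
SUB R4, R6 → R4=4-7=-3
XOR R1, 18 → R1=19^18=1
SUB R6, 1 → R6=7-1=6
CMP R6, 4  (cmp 6,4)
JGT loop: taken
SUB R4, R6 → R4=(-3)-6=-9
XOR R1, 18 → R1=1^18=19
SUB R6, 1 → R6=6-1=5
CMP R6, 4  (cmp 5,4)
JGT loop: taken
SUB R4, R6 → R4=(-9)-5=-14
XOR R1, 18 → R1=19^18=1
SUB R6, 1 → R6=5-1=4
CMP R6, 4  (cmp 4,4)
JGT loop: not taken
halt.
Total executed instructions: 24.

24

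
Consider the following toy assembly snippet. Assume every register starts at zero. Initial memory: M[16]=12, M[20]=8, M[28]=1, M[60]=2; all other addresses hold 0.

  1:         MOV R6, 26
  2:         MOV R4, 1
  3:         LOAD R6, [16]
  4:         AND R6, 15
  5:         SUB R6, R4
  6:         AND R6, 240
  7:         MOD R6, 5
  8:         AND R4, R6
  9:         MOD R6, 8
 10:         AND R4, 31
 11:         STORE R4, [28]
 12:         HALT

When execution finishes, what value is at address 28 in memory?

0

after MOV R6, 26: R6=26
after MOV R4, 1: R4=1
after LOAD R6, [16]: R6=M[16]=12
after AND R6, 15: R6=12&15=12
after SUB R6, R4: R6=12-1=11
after AND R6, 240: R6=11&240=0
after MOD R6, 5: R6=0%5=0
after AND R4, R6: R4=1&0=0
after MOD R6, 8: R6=0%8=0
after AND R4, 31: R4=0&31=0
STORE R4, [28] → M[28]=0
halt.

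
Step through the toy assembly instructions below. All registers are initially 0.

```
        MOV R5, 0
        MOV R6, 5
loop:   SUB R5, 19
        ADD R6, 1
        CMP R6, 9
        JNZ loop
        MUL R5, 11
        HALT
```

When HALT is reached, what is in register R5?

MOV R5, 0 → R5=0
MOV R6, 5 → R6=5
SUB R5, 19 → R5=0-19=-19
ADD R6, 1 → R6=5+1=6
CMP R6, 9  (cmp 6,9)
JNZ loop: taken
SUB R5, 19 → R5=(-19)-19=-38
ADD R6, 1 → R6=6+1=7
CMP R6, 9  (cmp 7,9)
JNZ loop: taken
SUB R5, 19 → R5=(-38)-19=-57
ADD R6, 1 → R6=7+1=8
CMP R6, 9  (cmp 8,9)
JNZ loop: taken
SUB R5, 19 → R5=(-57)-19=-76
ADD R6, 1 → R6=8+1=9
CMP R6, 9  (cmp 9,9)
JNZ loop: not taken
MUL R5, 11 → R5=(-76)*11=-836
halt.

-836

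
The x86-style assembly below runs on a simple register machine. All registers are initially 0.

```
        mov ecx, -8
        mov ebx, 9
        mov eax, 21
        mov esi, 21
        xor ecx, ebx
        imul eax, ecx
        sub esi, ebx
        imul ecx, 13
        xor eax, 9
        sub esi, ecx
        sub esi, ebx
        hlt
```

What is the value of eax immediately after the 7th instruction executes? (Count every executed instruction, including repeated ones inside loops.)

-315

ecx=-8
ebx=9
eax=21
esi=21
ecx=(-8)^9=-15
eax=21*(-15)=-315
esi=21-9=12
After step 7: eax = -315.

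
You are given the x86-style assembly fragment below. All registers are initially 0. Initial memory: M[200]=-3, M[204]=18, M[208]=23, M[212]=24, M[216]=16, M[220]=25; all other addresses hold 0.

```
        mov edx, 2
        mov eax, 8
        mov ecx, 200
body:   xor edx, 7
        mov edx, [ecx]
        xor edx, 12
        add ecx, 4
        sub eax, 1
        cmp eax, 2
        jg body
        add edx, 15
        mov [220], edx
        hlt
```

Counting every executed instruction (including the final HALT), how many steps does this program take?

mov edx, 2 → edx=2
mov eax, 8 → eax=8
mov ecx, 200 → ecx=200
xor edx, 7 → edx=2^7=5
mov edx, [ecx] → edx=M[200]=-3
xor edx, 12 → edx=(-3)^12=-15
add ecx, 4 → ecx=200+4=204
sub eax, 1 → eax=8-1=7
cmp eax, 2  (cmp 7,2)
jg body: taken
xor edx, 7 → edx=(-15)^7=-10
mov edx, [ecx] → edx=M[204]=18
xor edx, 12 → edx=18^12=30
add ecx, 4 → ecx=204+4=208
sub eax, 1 → eax=7-1=6
cmp eax, 2  (cmp 6,2)
jg body: taken
xor edx, 7 → edx=30^7=25
mov edx, [ecx] → edx=M[208]=23
xor edx, 12 → edx=23^12=27
add ecx, 4 → ecx=208+4=212
sub eax, 1 → eax=6-1=5
cmp eax, 2  (cmp 5,2)
jg body: taken
xor edx, 7 → edx=27^7=28
mov edx, [ecx] → edx=M[212]=24
xor edx, 12 → edx=24^12=20
add ecx, 4 → ecx=212+4=216
sub eax, 1 → eax=5-1=4
cmp eax, 2  (cmp 4,2)
jg body: taken
xor edx, 7 → edx=20^7=19
mov edx, [ecx] → edx=M[216]=16
xor edx, 12 → edx=16^12=28
add ecx, 4 → ecx=216+4=220
sub eax, 1 → eax=4-1=3
cmp eax, 2  (cmp 3,2)
jg body: taken
xor edx, 7 → edx=28^7=27
mov edx, [ecx] → edx=M[220]=25
xor edx, 12 → edx=25^12=21
add ecx, 4 → ecx=220+4=224
sub eax, 1 → eax=3-1=2
cmp eax, 2  (cmp 2,2)
jg body: not taken
add edx, 15 → edx=21+15=36
mov [220], edx → M[220]=36
halt.
Total executed instructions: 48.

48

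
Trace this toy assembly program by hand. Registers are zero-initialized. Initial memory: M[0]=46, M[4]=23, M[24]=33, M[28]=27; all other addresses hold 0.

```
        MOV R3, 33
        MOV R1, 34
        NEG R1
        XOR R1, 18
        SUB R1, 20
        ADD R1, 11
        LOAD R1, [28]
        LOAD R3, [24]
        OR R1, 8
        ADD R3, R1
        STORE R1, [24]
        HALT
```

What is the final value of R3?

MOV R3, 33 → R3=33
MOV R1, 34 → R1=34
NEG R1 → R1=-(34)=-34
XOR R1, 18 → R1=(-34)^18=-52
SUB R1, 20 → R1=(-52)-20=-72
ADD R1, 11 → R1=(-72)+11=-61
LOAD R1, [28] → R1=M[28]=27
LOAD R3, [24] → R3=M[24]=33
OR R1, 8 → R1=27|8=27
ADD R3, R1 → R3=33+27=60
STORE R1, [24] → M[24]=27
halt.

60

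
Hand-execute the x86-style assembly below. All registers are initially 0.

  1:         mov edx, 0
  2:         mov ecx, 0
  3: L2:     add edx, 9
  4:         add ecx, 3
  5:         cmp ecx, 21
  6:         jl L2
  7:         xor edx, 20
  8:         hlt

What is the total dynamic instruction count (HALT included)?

after mov edx, 0: edx=0
after mov ecx, 0: ecx=0
after add edx, 9: edx=0+9=9
after add ecx, 3: ecx=0+3=3
cmp ecx, 21  (cmp 3,21)
jl L2: taken
after add edx, 9: edx=9+9=18
after add ecx, 3: ecx=3+3=6
cmp ecx, 21  (cmp 6,21)
jl L2: taken
after add edx, 9: edx=18+9=27
after add ecx, 3: ecx=6+3=9
cmp ecx, 21  (cmp 9,21)
jl L2: taken
after add edx, 9: edx=27+9=36
after add ecx, 3: ecx=9+3=12
cmp ecx, 21  (cmp 12,21)
jl L2: taken
after add edx, 9: edx=36+9=45
after add ecx, 3: ecx=12+3=15
cmp ecx, 21  (cmp 15,21)
jl L2: taken
after add edx, 9: edx=45+9=54
after add ecx, 3: ecx=15+3=18
cmp ecx, 21  (cmp 18,21)
jl L2: taken
after add edx, 9: edx=54+9=63
after add ecx, 3: ecx=18+3=21
cmp ecx, 21  (cmp 21,21)
jl L2: not taken
after xor edx, 20: edx=63^20=43
halt.
Total executed instructions: 32.

32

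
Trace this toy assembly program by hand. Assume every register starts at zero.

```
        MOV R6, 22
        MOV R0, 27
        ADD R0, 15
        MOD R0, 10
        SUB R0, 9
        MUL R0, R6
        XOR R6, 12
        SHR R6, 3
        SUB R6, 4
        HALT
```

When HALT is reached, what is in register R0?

MOV R6, 22 → R6=22
MOV R0, 27 → R0=27
ADD R0, 15 → R0=27+15=42
MOD R0, 10 → R0=42%10=2
SUB R0, 9 → R0=2-9=-7
MUL R0, R6 → R0=(-7)*22=-154
XOR R6, 12 → R6=22^12=26
SHR R6, 3 → R6=26>>3=3
SUB R6, 4 → R6=3-4=-1
halt.

-154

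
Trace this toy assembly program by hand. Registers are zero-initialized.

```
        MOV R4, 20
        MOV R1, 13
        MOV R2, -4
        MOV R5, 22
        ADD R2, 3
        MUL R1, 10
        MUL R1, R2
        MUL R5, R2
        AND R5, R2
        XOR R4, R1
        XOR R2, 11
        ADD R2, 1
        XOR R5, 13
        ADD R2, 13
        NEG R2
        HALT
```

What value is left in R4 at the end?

after MOV R4, 20: R4=20
after MOV R1, 13: R1=13
after MOV R2, -4: R2=-4
after MOV R5, 22: R5=22
after ADD R2, 3: R2=(-4)+3=-1
after MUL R1, 10: R1=13*10=130
after MUL R1, R2: R1=130*(-1)=-130
after MUL R5, R2: R5=22*(-1)=-22
after AND R5, R2: R5=(-22)&(-1)=-22
after XOR R4, R1: R4=20^(-130)=-150
after XOR R2, 11: R2=(-1)^11=-12
after ADD R2, 1: R2=(-12)+1=-11
after XOR R5, 13: R5=(-22)^13=-25
after ADD R2, 13: R2=(-11)+13=2
after NEG R2: R2=-(2)=-2
halt.

-150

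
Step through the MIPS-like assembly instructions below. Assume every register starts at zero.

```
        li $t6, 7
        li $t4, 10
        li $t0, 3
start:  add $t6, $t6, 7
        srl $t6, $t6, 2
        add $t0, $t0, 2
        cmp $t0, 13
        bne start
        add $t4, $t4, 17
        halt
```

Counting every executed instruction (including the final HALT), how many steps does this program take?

30

$t6=7
$t4=10
$t0=3
$t6=7+7=14
$t6=14>>2=3
$t0=3+2=5
cmp $t0, 13  (cmp 5,13)
bne start: taken
$t6=3+7=10
$t6=10>>2=2
$t0=5+2=7
cmp $t0, 13  (cmp 7,13)
bne start: taken
$t6=2+7=9
$t6=9>>2=2
$t0=7+2=9
cmp $t0, 13  (cmp 9,13)
bne start: taken
$t6=2+7=9
$t6=9>>2=2
$t0=9+2=11
cmp $t0, 13  (cmp 11,13)
bne start: taken
$t6=2+7=9
$t6=9>>2=2
$t0=11+2=13
cmp $t0, 13  (cmp 13,13)
bne start: not taken
$t4=10+17=27
halt.
Total executed instructions: 30.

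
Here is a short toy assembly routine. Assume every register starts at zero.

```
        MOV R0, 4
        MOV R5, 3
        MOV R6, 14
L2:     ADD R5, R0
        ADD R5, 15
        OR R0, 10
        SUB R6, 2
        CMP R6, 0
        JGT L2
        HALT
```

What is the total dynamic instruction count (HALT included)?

after MOV R0, 4: R0=4
after MOV R5, 3: R5=3
after MOV R6, 14: R6=14
after ADD R5, R0: R5=3+4=7
after ADD R5, 15: R5=7+15=22
after OR R0, 10: R0=4|10=14
after SUB R6, 2: R6=14-2=12
CMP R6, 0  (cmp 12,0)
JGT L2: taken
after ADD R5, R0: R5=22+14=36
after ADD R5, 15: R5=36+15=51
after OR R0, 10: R0=14|10=14
after SUB R6, 2: R6=12-2=10
CMP R6, 0  (cmp 10,0)
JGT L2: taken
after ADD R5, R0: R5=51+14=65
after ADD R5, 15: R5=65+15=80
after OR R0, 10: R0=14|10=14
after SUB R6, 2: R6=10-2=8
CMP R6, 0  (cmp 8,0)
JGT L2: taken
after ADD R5, R0: R5=80+14=94
after ADD R5, 15: R5=94+15=109
after OR R0, 10: R0=14|10=14
after SUB R6, 2: R6=8-2=6
CMP R6, 0  (cmp 6,0)
JGT L2: taken
after ADD R5, R0: R5=109+14=123
after ADD R5, 15: R5=123+15=138
after OR R0, 10: R0=14|10=14
after SUB R6, 2: R6=6-2=4
CMP R6, 0  (cmp 4,0)
JGT L2: taken
after ADD R5, R0: R5=138+14=152
after ADD R5, 15: R5=152+15=167
after OR R0, 10: R0=14|10=14
after SUB R6, 2: R6=4-2=2
CMP R6, 0  (cmp 2,0)
JGT L2: taken
after ADD R5, R0: R5=167+14=181
after ADD R5, 15: R5=181+15=196
after OR R0, 10: R0=14|10=14
after SUB R6, 2: R6=2-2=0
CMP R6, 0  (cmp 0,0)
JGT L2: not taken
halt.
Total executed instructions: 46.

46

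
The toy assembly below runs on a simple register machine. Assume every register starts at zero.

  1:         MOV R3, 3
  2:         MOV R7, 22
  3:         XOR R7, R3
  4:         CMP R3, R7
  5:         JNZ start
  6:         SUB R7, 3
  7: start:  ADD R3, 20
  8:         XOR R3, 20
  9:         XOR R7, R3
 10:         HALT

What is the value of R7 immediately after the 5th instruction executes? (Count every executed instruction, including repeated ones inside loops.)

R3=3
R7=22
R7=22^3=21
CMP R3, R7  (cmp 3,21)
JNZ start: taken
After step 5: R7 = 21.

21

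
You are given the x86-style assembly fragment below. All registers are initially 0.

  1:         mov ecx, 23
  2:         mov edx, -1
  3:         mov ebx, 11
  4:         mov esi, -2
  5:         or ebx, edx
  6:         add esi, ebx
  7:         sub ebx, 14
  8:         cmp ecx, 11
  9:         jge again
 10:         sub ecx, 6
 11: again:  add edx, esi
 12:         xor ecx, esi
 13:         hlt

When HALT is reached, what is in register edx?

-4

ecx=23
edx=-1
ebx=11
esi=-2
ebx=11|(-1)=-1
esi=(-2)+(-1)=-3
ebx=(-1)-14=-15
cmp ecx, 11  (cmp 23,11)
jge again: taken
edx=(-1)+(-3)=-4
ecx=23^(-3)=-22
halt.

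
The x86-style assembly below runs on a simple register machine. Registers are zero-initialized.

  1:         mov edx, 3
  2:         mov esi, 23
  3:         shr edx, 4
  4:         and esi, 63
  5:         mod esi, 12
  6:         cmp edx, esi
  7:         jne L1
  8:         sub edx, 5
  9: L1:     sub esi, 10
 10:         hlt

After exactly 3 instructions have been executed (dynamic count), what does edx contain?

edx=3
esi=23
edx=3>>4=0
After step 3: edx = 0.

0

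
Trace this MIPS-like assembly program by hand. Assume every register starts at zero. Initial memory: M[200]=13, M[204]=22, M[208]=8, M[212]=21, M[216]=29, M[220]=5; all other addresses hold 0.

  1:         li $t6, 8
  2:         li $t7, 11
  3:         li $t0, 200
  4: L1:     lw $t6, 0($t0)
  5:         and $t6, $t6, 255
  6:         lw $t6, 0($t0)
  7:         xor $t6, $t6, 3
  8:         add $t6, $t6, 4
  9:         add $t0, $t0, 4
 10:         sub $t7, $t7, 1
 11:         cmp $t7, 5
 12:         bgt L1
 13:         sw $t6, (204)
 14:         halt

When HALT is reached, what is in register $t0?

224

$t6=8
$t7=11
$t0=200
$t6=M[200]=13
$t6=13&255=13
$t6=M[200]=13
$t6=13^3=14
$t6=14+4=18
$t0=200+4=204
$t7=11-1=10
cmp $t7, 5  (cmp 10,5)
bgt L1: taken
$t6=M[204]=22
$t6=22&255=22
$t6=M[204]=22
$t6=22^3=21
$t6=21+4=25
$t0=204+4=208
$t7=10-1=9
cmp $t7, 5  (cmp 9,5)
bgt L1: taken
$t6=M[208]=8
$t6=8&255=8
$t6=M[208]=8
$t6=8^3=11
$t6=11+4=15
$t0=208+4=212
$t7=9-1=8
cmp $t7, 5  (cmp 8,5)
bgt L1: taken
$t6=M[212]=21
$t6=21&255=21
$t6=M[212]=21
$t6=21^3=22
$t6=22+4=26
$t0=212+4=216
$t7=8-1=7
cmp $t7, 5  (cmp 7,5)
bgt L1: taken
$t6=M[216]=29
$t6=29&255=29
$t6=M[216]=29
$t6=29^3=30
$t6=30+4=34
$t0=216+4=220
$t7=7-1=6
cmp $t7, 5  (cmp 6,5)
bgt L1: taken
$t6=M[220]=5
$t6=5&255=5
$t6=M[220]=5
$t6=5^3=6
$t6=6+4=10
$t0=220+4=224
$t7=6-1=5
cmp $t7, 5  (cmp 5,5)
bgt L1: not taken
sw $t6, (204) → M[204]=10
halt.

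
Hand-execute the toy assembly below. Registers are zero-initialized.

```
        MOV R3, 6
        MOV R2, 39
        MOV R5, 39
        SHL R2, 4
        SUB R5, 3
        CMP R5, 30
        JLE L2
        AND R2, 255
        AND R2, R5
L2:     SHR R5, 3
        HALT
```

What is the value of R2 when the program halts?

after MOV R3, 6: R3=6
after MOV R2, 39: R2=39
after MOV R5, 39: R5=39
after SHL R2, 4: R2=39<<4=624
after SUB R5, 3: R5=39-3=36
CMP R5, 30  (cmp 36,30)
JLE L2: not taken
after AND R2, 255: R2=624&255=112
after AND R2, R5: R2=112&36=32
after SHR R5, 3: R5=36>>3=4
halt.

32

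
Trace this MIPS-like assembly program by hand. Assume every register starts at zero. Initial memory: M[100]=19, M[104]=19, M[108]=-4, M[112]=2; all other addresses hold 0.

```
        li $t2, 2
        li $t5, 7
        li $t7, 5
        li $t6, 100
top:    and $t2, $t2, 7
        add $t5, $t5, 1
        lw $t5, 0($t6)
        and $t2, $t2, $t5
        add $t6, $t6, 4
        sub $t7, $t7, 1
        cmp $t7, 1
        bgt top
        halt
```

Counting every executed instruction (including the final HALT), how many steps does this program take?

after li $t2, 2: $t2=2
after li $t5, 7: $t5=7
after li $t7, 5: $t7=5
after li $t6, 100: $t6=100
after and $t2, $t2, 7: $t2=2&7=2
after add $t5, $t5, 1: $t5=7+1=8
after lw $t5, 0($t6): $t5=M[100]=19
after and $t2, $t2, $t5: $t2=2&19=2
after add $t6, $t6, 4: $t6=100+4=104
after sub $t7, $t7, 1: $t7=5-1=4
cmp $t7, 1  (cmp 4,1)
bgt top: taken
after and $t2, $t2, 7: $t2=2&7=2
after add $t5, $t5, 1: $t5=19+1=20
after lw $t5, 0($t6): $t5=M[104]=19
after and $t2, $t2, $t5: $t2=2&19=2
after add $t6, $t6, 4: $t6=104+4=108
after sub $t7, $t7, 1: $t7=4-1=3
cmp $t7, 1  (cmp 3,1)
bgt top: taken
after and $t2, $t2, 7: $t2=2&7=2
after add $t5, $t5, 1: $t5=19+1=20
after lw $t5, 0($t6): $t5=M[108]=-4
after and $t2, $t2, $t5: $t2=2&(-4)=0
after add $t6, $t6, 4: $t6=108+4=112
after sub $t7, $t7, 1: $t7=3-1=2
cmp $t7, 1  (cmp 2,1)
bgt top: taken
after and $t2, $t2, 7: $t2=0&7=0
after add $t5, $t5, 1: $t5=(-4)+1=-3
after lw $t5, 0($t6): $t5=M[112]=2
after and $t2, $t2, $t5: $t2=0&2=0
after add $t6, $t6, 4: $t6=112+4=116
after sub $t7, $t7, 1: $t7=2-1=1
cmp $t7, 1  (cmp 1,1)
bgt top: not taken
halt.
Total executed instructions: 37.

37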